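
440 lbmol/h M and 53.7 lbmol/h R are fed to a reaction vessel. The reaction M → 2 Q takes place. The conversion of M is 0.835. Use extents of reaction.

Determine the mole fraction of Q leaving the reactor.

0.853

M reacted = 0.835 × 440 = 367.4 lbmol/h; ν_M = −1, so ξ = 367.4/1 = 367.4 lbmol/h.
Outlet amounts (n = n₀ + ν ξ):
  M: 440 − 1(367.4) = 72.6
  Q: 0 + 2(367.4) = 734.8
  R: 53.7 (inert)
Total out = 861.1 lbmol/h; y_Q = 734.8 / 861.1 = 0.8533.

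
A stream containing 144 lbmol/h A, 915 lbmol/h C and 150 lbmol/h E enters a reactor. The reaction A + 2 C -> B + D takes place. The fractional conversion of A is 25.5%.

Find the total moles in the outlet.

A reacted = 0.255 × 144 = 36.72 lbmol/h; ν_A = −1, so ξ = 36.72/1 = 36.72 lbmol/h.
Outlet amounts (n = n₀ + ν ξ):
  A: 144 − 1(36.72) = 107.3
  C: 915 − 2(36.72) = 841.6
  B: 0 + 1(36.72) = 36.72
  D: 0 + 1(36.72) = 36.72
  E: 150 (inert)
Total out = 107.3 + 841.6 + 36.72 + 36.72 + 150 = 1172 lbmol/h.

1170 lbmol/h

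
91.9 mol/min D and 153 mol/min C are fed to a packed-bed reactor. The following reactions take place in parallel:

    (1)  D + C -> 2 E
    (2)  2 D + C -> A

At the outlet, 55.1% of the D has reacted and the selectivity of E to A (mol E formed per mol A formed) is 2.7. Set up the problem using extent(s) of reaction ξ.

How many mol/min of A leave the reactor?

Conversion of D: D consumed = 0.551 × 91.9 = 50.64 mol/min = 1ξ₁ + 2ξ₂.
Selectivity: 2ξ₁ / (1ξ₂) = 2.7 → ξ₁ = 1.35 ξ₂.
Substitute: (1·1.35 + 2) ξ₂ = 50.64 → ξ₂ = 15.12 mol/min, ξ₁ = 20.41 mol/min.
Outlet amounts (n = n₀ + Σ ν·ξ):
  D: 91.9 − 1(20.41) − 2(15.12) = 41.26
  C: 153 − 1(20.41) − 1(15.12) = 117.5
  E: 0 + 2(20.41) = 40.81
  A: 0 + 1(15.12) = 15.12

15.1 mol/min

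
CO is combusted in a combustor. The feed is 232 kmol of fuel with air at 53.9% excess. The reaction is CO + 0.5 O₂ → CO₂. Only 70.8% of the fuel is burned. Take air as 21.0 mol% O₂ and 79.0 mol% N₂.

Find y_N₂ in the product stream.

0.672

Stoichiometric O₂ = 0.5 × 232 = 116 kmol; O₂ fed = 116 × 1.539 = 178.5 kmol.
N₂ fed = 178.5 × 79/21 = 671.6 kmol.
Fuel reacted = 0.708 × 232 → ξ = 164.3 kmol.
Outlet (n = n₀ + ν ξ):
  CO: 232 − 1(164.3) = 67.74
  O₂: 178.5 − 0.5(164.3) = 96.4
  N₂: 671.6 (inert)
  CO₂: 0 + 1(164.3) = 164.3
Total out = 1000 kmol; y_N₂ = 671.6 / 1000 = 0.6716.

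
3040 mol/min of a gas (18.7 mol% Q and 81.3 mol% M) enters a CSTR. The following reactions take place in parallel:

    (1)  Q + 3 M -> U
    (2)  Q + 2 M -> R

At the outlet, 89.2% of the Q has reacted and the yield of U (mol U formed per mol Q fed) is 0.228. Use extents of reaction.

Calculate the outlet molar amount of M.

1330 mol/min

Yield of U: 1ξ₁ / 568.5 = 0.228 → ξ₁ = 129.6 mol/min.
Conversion of Q: 1ξ₁ + 1ξ₂ = 0.892 × 568.5 = 507.1 → ξ₂ = 377.5 mol/min.
Outlet amounts (n = n₀ + Σ ν·ξ):
  Q: 568.5 − 1(129.6) − 1(377.5) = 61.4
  M: 2472 − 3(129.6) − 2(377.5) = 1328
  U: 0 + 1(129.6) = 129.6
  R: 0 + 1(377.5) = 377.5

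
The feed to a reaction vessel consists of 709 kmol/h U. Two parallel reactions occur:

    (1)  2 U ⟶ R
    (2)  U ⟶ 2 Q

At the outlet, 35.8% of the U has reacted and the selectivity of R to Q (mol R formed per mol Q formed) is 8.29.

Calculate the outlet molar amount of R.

Conversion of U: U consumed = 0.358 × 709 = 253.8 kmol/h = 2ξ₁ + 1ξ₂.
Selectivity: 1ξ₁ / (2ξ₂) = 8.29 → ξ₁ = 16.58 ξ₂.
Substitute: (2·16.58 + 1) ξ₂ = 253.8 → ξ₂ = 7.43 kmol/h, ξ₁ = 123.2 kmol/h.
Outlet amounts (n = n₀ + Σ ν·ξ):
  U: 709 − 2(123.2) − 1(7.43) = 455.2
  R: 0 + 1(123.2) = 123.2
  Q: 0 + 2(7.43) = 14.86

123 kmol/h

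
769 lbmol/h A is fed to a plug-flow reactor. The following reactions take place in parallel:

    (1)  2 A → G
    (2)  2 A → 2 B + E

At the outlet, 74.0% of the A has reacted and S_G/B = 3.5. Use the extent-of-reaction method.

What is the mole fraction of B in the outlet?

Conversion of A: A consumed = 0.74 × 769 = 569.1 lbmol/h = 2ξ₁ + 2ξ₂.
Selectivity: 1ξ₁ / (2ξ₂) = 3.5 → ξ₁ = 7 ξ₂.
Substitute: (2·7 + 2) ξ₂ = 569.1 → ξ₂ = 35.57 lbmol/h, ξ₁ = 249 lbmol/h.
Outlet amounts (n = n₀ + Σ ν·ξ):
  A: 769 − 2(249) − 2(35.57) = 199.9
  G: 0 + 1(249) = 249
  B: 0 + 2(35.57) = 71.13
  E: 0 + 1(35.57) = 35.57
Total out = 555.6 lbmol/h; y_B = 71.13 / 555.6 = 0.128.

0.128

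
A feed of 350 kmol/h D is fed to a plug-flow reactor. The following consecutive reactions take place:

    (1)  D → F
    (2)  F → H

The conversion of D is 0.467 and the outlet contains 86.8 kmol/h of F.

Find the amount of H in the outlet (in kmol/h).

Conversion of D: D consumed = 1ξ₁ = 0.467 × 350 → ξ₁ = 163.5 kmol/h.
F balance: n_F = 0 + 1ξ₁ − 1ξ₂ = 86.8 → ξ₂ = (1·163.5 − 86.8)/1 = 76.65 kmol/h.
Outlet amounts (n = n₀ + Σ ν·ξ):
  D: 350 − 1(163.5) = 186.5
  F: 0 + 1(163.5) − 1(76.65) = 86.8
  H: 0 + 1(76.65) = 76.65

76.7 kmol/h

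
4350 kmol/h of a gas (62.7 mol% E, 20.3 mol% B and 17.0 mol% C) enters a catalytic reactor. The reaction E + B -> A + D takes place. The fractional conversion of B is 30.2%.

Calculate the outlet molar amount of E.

2460 kmol/h

B reacted = 0.302 × 883 = 266.7 kmol/h; ν_B = −1, so ξ = 266.7/1 = 266.7 kmol/h.
Outlet amounts (n = n₀ + ν ξ):
  E: 2727 − 1(266.7) = 2461
  B: 883 − 1(266.7) = 616.4
  A: 0 + 1(266.7) = 266.7
  D: 0 + 1(266.7) = 266.7
  C: 739.5 (inert)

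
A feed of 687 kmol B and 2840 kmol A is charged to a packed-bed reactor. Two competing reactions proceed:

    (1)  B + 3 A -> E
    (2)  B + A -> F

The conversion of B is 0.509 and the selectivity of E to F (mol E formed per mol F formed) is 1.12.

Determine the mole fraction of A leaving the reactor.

0.755

Conversion of B: B consumed = 0.509 × 687 = 349.7 kmol = 1ξ₁ + 1ξ₂.
Selectivity: 1ξ₁ / (1ξ₂) = 1.12 → ξ₁ = 1.12 ξ₂.
Substitute: (1·1.12 + 1) ξ₂ = 349.7 → ξ₂ = 164.9 kmol, ξ₁ = 184.7 kmol.
Outlet amounts (n = n₀ + Σ ν·ξ):
  B: 687 − 1(184.7) − 1(164.9) = 337.3
  A: 2840 − 3(184.7) − 1(164.9) = 2121
  E: 0 + 1(184.7) = 184.7
  F: 0 + 1(164.9) = 164.9
Total out = 2808 kmol; y_A = 2121 / 2808 = 0.7553.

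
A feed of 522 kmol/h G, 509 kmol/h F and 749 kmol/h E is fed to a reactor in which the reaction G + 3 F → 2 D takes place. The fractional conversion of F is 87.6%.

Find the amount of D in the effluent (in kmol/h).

297 kmol/h

F reacted = 0.876 × 509 = 445.9 kmol/h; ν_F = −3, so ξ = 445.9/3 = 148.6 kmol/h.
Outlet amounts (n = n₀ + ν ξ):
  G: 522 − 1(148.6) = 373.4
  F: 509 − 3(148.6) = 63.12
  D: 0 + 2(148.6) = 297.3
  E: 749 (inert)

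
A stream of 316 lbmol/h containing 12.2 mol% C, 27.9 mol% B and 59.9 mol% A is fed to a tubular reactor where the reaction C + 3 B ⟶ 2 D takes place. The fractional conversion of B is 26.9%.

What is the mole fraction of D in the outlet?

B reacted = 0.269 × 88.16 = 23.72 lbmol/h; ν_B = −3, so ξ = 23.72/3 = 7.905 lbmol/h.
Outlet amounts (n = n₀ + ν ξ):
  C: 38.55 − 1(7.905) = 30.65
  B: 88.16 − 3(7.905) = 64.45
  D: 0 + 2(7.905) = 15.81
  A: 189.3 (inert)
Total out = 300.2 lbmol/h; y_D = 15.81 / 300.2 = 0.05267.

0.0527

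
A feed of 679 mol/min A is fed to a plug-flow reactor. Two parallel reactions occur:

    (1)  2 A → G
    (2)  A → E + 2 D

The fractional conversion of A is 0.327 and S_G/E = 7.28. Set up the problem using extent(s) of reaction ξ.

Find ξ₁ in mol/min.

Conversion of A: A consumed = 0.327 × 679 = 222 mol/min = 2ξ₁ + 1ξ₂.
Selectivity: 1ξ₁ / (1ξ₂) = 7.28 → ξ₁ = 7.28 ξ₂.
Substitute: (2·7.28 + 1) ξ₂ = 222 → ξ₂ = 14.27 mol/min, ξ₁ = 103.9 mol/min.
Outlet amounts (n = n₀ + Σ ν·ξ):
  A: 679 − 2(103.9) − 1(14.27) = 457
  G: 0 + 1(103.9) = 103.9
  E: 0 + 1(14.27) = 14.27
  D: 0 + 2(14.27) = 28.54

ξ₁ = 104 mol/min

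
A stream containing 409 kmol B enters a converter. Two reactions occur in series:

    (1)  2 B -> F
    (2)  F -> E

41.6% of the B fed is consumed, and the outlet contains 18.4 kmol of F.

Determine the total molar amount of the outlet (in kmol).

324 kmol

Conversion of B: B consumed = 2ξ₁ = 0.416 × 409 → ξ₁ = 85.07 kmol.
F balance: n_F = 0 + 1ξ₁ − 1ξ₂ = 18.4 → ξ₂ = (1·85.07 − 18.4)/1 = 66.67 kmol.
Outlet amounts (n = n₀ + Σ ν·ξ):
  B: 409 − 2(85.07) = 238.9
  F: 0 + 1(85.07) − 1(66.67) = 18.4
  E: 0 + 1(66.67) = 66.67
Total out = 238.9 + 18.4 + 66.67 = 323.9 kmol.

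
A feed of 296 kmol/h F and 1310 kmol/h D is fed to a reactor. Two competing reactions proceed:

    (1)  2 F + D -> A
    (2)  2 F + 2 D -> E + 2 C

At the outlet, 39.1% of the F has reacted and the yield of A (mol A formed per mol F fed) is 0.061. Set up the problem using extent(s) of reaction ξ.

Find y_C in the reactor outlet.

Yield of A: 1ξ₁ / 296 = 0.061 → ξ₁ = 18.06 kmol/h.
Conversion of F: 2ξ₁ + 2ξ₂ = 0.391 × 296 = 115.7 → ξ₂ = 39.81 kmol/h.
Outlet amounts (n = n₀ + Σ ν·ξ):
  F: 296 − 2(18.06) − 2(39.81) = 180.3
  D: 1310 − 1(18.06) − 2(39.81) = 1212
  A: 0 + 1(18.06) = 18.06
  E: 0 + 1(39.81) = 39.81
  C: 0 + 2(39.81) = 79.62
Total out = 1530 kmol/h; y_C = 79.62 / 1530 = 0.05204.

0.052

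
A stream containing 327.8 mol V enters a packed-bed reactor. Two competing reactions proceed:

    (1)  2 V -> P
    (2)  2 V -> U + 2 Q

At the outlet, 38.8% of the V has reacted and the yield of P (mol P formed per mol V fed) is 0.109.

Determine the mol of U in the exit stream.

27.9 mol

Yield of P: 1ξ₁ / 327.8 = 0.109 → ξ₁ = 35.73 mol.
Conversion of V: 2ξ₁ + 2ξ₂ = 0.388 × 327.8 = 127.2 → ξ₂ = 27.86 mol.
Outlet amounts (n = n₀ + Σ ν·ξ):
  V: 327.8 − 2(35.73) − 2(27.86) = 200.6
  P: 0 + 1(35.73) = 35.73
  U: 0 + 1(27.86) = 27.86
  Q: 0 + 2(27.86) = 55.73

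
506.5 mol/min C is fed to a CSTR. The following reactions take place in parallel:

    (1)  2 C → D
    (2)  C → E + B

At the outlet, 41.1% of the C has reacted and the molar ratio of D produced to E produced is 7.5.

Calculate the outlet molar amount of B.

13 mol/min

Conversion of C: C consumed = 0.411 × 506.5 = 208.2 mol/min = 2ξ₁ + 1ξ₂.
Selectivity: 1ξ₁ / (1ξ₂) = 7.5 → ξ₁ = 7.5 ξ₂.
Substitute: (2·7.5 + 1) ξ₂ = 208.2 → ξ₂ = 13.01 mol/min, ξ₁ = 97.58 mol/min.
Outlet amounts (n = n₀ + Σ ν·ξ):
  C: 506.5 − 2(97.58) − 1(13.01) = 298.3
  D: 0 + 1(97.58) = 97.58
  E: 0 + 1(13.01) = 13.01
  B: 0 + 1(13.01) = 13.01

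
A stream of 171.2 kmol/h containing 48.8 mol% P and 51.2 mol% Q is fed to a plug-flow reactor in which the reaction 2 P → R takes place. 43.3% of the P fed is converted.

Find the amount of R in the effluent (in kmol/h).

18.1 kmol/h

P reacted = 0.433 × 83.55 = 36.18 kmol/h; ν_P = −2, so ξ = 36.18/2 = 18.09 kmol/h.
Outlet amounts (n = n₀ + ν ξ):
  P: 83.55 − 2(18.09) = 47.37
  R: 0 + 1(18.09) = 18.09
  Q: 87.65 (inert)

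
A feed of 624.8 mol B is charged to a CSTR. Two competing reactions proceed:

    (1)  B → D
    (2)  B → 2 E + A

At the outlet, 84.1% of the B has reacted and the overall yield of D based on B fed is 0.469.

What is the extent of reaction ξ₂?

Yield of D: 1ξ₁ / 624.8 = 0.469 → ξ₁ = 293 mol.
Conversion of B: 1ξ₁ + 1ξ₂ = 0.841 × 624.8 = 525.5 → ξ₂ = 232.4 mol.
Outlet amounts (n = n₀ + Σ ν·ξ):
  B: 624.8 − 1(293) − 1(232.4) = 99.34
  D: 0 + 1(293) = 293
  E: 0 + 2(232.4) = 464.9
  A: 0 + 1(232.4) = 232.4

ξ₂ = 232 mol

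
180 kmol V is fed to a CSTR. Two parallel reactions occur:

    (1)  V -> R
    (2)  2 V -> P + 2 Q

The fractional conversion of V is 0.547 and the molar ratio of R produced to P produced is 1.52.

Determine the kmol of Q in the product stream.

Conversion of V: V consumed = 0.547 × 180 = 98.46 kmol = 1ξ₁ + 2ξ₂.
Selectivity: 1ξ₁ / (1ξ₂) = 1.52 → ξ₁ = 1.52 ξ₂.
Substitute: (1·1.52 + 2) ξ₂ = 98.46 → ξ₂ = 27.97 kmol, ξ₁ = 42.52 kmol.
Outlet amounts (n = n₀ + Σ ν·ξ):
  V: 180 − 1(42.52) − 2(27.97) = 81.54
  R: 0 + 1(42.52) = 42.52
  P: 0 + 1(27.97) = 27.97
  Q: 0 + 2(27.97) = 55.94

55.9 kmol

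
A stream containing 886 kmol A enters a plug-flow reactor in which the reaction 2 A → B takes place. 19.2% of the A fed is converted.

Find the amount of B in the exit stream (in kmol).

85.1 kmol

A reacted = 0.192 × 886 = 170.1 kmol; ν_A = −2, so ξ = 170.1/2 = 85.06 kmol.
Outlet amounts (n = n₀ + ν ξ):
  A: 886 − 2(85.06) = 715.9
  B: 0 + 1(85.06) = 85.06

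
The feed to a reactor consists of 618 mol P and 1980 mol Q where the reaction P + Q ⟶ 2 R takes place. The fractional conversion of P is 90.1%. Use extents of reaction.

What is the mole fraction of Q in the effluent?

P reacted = 0.901 × 618 = 556.8 mol; ν_P = −1, so ξ = 556.8/1 = 556.8 mol.
Outlet amounts (n = n₀ + ν ξ):
  P: 618 − 1(556.8) = 61.18
  Q: 1980 − 1(556.8) = 1423
  R: 0 + 2(556.8) = 1114
Total out = 2598 mol; y_Q = 1423 / 2598 = 0.5478.

0.548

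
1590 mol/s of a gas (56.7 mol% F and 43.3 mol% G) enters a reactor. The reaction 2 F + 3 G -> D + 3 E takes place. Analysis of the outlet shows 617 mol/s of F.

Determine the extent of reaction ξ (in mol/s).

ξ = 142 mol/s

For F: n = n₀ − 2ξ → 617 = 901.5 − 2ξ, giving ξ = 142.3 mol/s.
Outlet amounts (n = n₀ + ν ξ):
  F: 901.5 − 2(142.3) = 617
  G: 688.5 − 3(142.3) = 261.7
  D: 0 + 1(142.3) = 142.3
  E: 0 + 3(142.3) = 426.8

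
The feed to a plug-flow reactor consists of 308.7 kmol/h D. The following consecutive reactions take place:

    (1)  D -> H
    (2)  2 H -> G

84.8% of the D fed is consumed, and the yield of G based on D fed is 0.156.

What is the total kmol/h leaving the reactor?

Conversion of D: D consumed = 1ξ₁ = 0.848 × 308.7 → ξ₁ = 261.8 kmol/h.
Yield of G: 1ξ₂ / 308.7 = 0.156 → ξ₂ = 48.16 kmol/h.
Outlet amounts (n = n₀ + Σ ν·ξ):
  D: 308.7 − 1(261.8) = 46.92
  H: 0 + 1(261.8) − 2(48.16) = 165.5
  G: 0 + 1(48.16) = 48.16
Total out = 46.92 + 165.5 + 48.16 = 260.5 kmol/h.

261 kmol/h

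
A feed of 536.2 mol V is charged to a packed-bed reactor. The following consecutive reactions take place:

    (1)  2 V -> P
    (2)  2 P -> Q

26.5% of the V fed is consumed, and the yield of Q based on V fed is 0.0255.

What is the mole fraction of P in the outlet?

Conversion of V: V consumed = 2ξ₁ = 0.265 × 536.2 → ξ₁ = 71.05 mol.
Yield of Q: 1ξ₂ / 536.2 = 0.0255 → ξ₂ = 13.67 mol.
Outlet amounts (n = n₀ + Σ ν·ξ):
  V: 536.2 − 2(71.05) = 394.1
  P: 0 + 1(71.05) − 2(13.67) = 43.7
  Q: 0 + 1(13.67) = 13.67
Total out = 451.5 mol; y_P = 43.7 / 451.5 = 0.09679.

0.0968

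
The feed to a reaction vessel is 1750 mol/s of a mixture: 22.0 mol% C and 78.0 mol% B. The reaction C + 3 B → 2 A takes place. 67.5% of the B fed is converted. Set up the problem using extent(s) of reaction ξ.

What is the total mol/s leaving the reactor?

1140 mol/s

B reacted = 0.675 × 1365 = 921.4 mol/s; ν_B = −3, so ξ = 921.4/3 = 307.1 mol/s.
Outlet amounts (n = n₀ + ν ξ):
  C: 385 − 1(307.1) = 77.87
  B: 1365 − 3(307.1) = 443.6
  A: 0 + 2(307.1) = 614.3
Total out = 77.87 + 443.6 + 614.3 = 1136 mol/s.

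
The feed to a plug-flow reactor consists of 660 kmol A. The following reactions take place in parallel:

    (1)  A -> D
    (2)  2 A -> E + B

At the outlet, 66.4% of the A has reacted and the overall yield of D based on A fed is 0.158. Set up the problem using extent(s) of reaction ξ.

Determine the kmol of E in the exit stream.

Yield of D: 1ξ₁ / 660 = 0.158 → ξ₁ = 104.3 kmol.
Conversion of A: 1ξ₁ + 2ξ₂ = 0.664 × 660 = 438.2 → ξ₂ = 167 kmol.
Outlet amounts (n = n₀ + Σ ν·ξ):
  A: 660 − 1(104.3) − 2(167) = 221.8
  D: 0 + 1(104.3) = 104.3
  E: 0 + 1(167) = 167
  B: 0 + 1(167) = 167

167 kmol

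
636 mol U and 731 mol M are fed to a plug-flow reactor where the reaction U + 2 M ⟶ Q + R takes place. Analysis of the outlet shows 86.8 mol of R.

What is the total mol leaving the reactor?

1280 mol

For R: n = n₀ + 1ξ → 86.8 = 0 + 1ξ, giving ξ = 86.8 mol.
Outlet amounts (n = n₀ + ν ξ):
  U: 636 − 1(86.8) = 549.2
  M: 731 − 2(86.8) = 557.4
  Q: 0 + 1(86.8) = 86.8
  R: 0 + 1(86.8) = 86.8
Total out = 549.2 + 557.4 + 86.8 + 86.8 = 1280 mol.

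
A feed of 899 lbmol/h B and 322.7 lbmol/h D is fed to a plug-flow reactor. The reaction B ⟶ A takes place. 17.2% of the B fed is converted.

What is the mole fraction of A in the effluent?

B reacted = 0.172 × 899 = 154.6 lbmol/h; ν_B = −1, so ξ = 154.6/1 = 154.6 lbmol/h.
Outlet amounts (n = n₀ + ν ξ):
  B: 899 − 1(154.6) = 744.4
  A: 0 + 1(154.6) = 154.6
  D: 322.7 (inert)
Total out = 1222 lbmol/h; y_A = 154.6 / 1222 = 0.1266.

0.127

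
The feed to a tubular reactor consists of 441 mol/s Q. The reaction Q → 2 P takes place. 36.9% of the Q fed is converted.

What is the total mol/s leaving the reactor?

604 mol/s

Q reacted = 0.369 × 441 = 162.7 mol/s; ν_Q = −1, so ξ = 162.7/1 = 162.7 mol/s.
Outlet amounts (n = n₀ + ν ξ):
  Q: 441 − 1(162.7) = 278.3
  P: 0 + 2(162.7) = 325.5
Total out = 278.3 + 325.5 = 603.7 mol/s.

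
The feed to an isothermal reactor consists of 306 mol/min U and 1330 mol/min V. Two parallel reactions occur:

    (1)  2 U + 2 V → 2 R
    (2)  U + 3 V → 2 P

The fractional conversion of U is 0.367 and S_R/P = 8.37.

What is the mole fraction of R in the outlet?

0.0698

Conversion of U: U consumed = 0.367 × 306 = 112.3 mol/min = 2ξ₁ + 1ξ₂.
Selectivity: 2ξ₁ / (2ξ₂) = 8.37 → ξ₁ = 8.37 ξ₂.
Substitute: (2·8.37 + 1) ξ₂ = 112.3 → ξ₂ = 6.33 mol/min, ξ₁ = 52.99 mol/min.
Outlet amounts (n = n₀ + Σ ν·ξ):
  U: 306 − 2(52.99) − 1(6.33) = 193.7
  V: 1330 − 2(52.99) − 3(6.33) = 1205
  R: 0 + 2(52.99) = 106
  P: 0 + 2(6.33) = 12.66
Total out = 1517 mol/min; y_R = 106 / 1517 = 0.06984.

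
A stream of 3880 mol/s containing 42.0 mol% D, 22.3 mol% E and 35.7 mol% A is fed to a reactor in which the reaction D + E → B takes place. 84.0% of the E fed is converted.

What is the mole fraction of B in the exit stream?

E reacted = 0.84 × 865.2 = 726.8 mol/s; ν_E = −1, so ξ = 726.8/1 = 726.8 mol/s.
Outlet amounts (n = n₀ + ν ξ):
  D: 1630 − 1(726.8) = 902.8
  E: 865.2 − 1(726.8) = 138.4
  B: 0 + 1(726.8) = 726.8
  A: 1385 (inert)
Total out = 3153 mol/s; y_B = 726.8 / 3153 = 0.2305.

0.23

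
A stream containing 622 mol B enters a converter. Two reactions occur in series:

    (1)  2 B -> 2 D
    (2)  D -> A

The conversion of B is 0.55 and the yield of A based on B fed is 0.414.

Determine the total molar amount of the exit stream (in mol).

622 mol

Conversion of B: B consumed = 2ξ₁ = 0.55 × 622 → ξ₁ = 171.1 mol.
Yield of A: 1ξ₂ / 622 = 0.414 → ξ₂ = 257.5 mol.
Outlet amounts (n = n₀ + Σ ν·ξ):
  B: 622 − 2(171.1) = 279.9
  D: 0 + 2(171.1) − 1(257.5) = 84.59
  A: 0 + 1(257.5) = 257.5
Total out = 279.9 + 84.59 + 257.5 = 622 mol.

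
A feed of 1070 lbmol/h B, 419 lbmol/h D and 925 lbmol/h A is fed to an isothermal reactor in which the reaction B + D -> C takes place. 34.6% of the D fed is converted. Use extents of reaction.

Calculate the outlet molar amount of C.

145 lbmol/h

D reacted = 0.346 × 419 = 145 lbmol/h; ν_D = −1, so ξ = 145/1 = 145 lbmol/h.
Outlet amounts (n = n₀ + ν ξ):
  B: 1070 − 1(145) = 925
  D: 419 − 1(145) = 274
  C: 0 + 1(145) = 145
  A: 925 (inert)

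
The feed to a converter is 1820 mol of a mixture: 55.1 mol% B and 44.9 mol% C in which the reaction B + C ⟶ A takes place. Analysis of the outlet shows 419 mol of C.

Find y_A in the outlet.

0.28

For C: n = n₀ − 1ξ → 419 = 817.2 − 1ξ, giving ξ = 398.2 mol.
Outlet amounts (n = n₀ + ν ξ):
  B: 1003 − 1(398.2) = 604.6
  C: 817.2 − 1(398.2) = 419
  A: 0 + 1(398.2) = 398.2
Total out = 1422 mol; y_A = 398.2 / 1422 = 0.28.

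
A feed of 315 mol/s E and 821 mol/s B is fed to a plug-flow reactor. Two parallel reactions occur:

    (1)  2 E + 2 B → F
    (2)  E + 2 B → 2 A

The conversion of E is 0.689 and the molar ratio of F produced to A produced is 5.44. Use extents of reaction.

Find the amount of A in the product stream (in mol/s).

19.1 mol/s

Conversion of E: E consumed = 0.689 × 315 = 217 mol/s = 2ξ₁ + 1ξ₂.
Selectivity: 1ξ₁ / (2ξ₂) = 5.44 → ξ₁ = 10.88 ξ₂.
Substitute: (2·10.88 + 1) ξ₂ = 217 → ξ₂ = 9.536 mol/s, ξ₁ = 103.7 mol/s.
Outlet amounts (n = n₀ + Σ ν·ξ):
  E: 315 − 2(103.7) − 1(9.536) = 97.97
  B: 821 − 2(103.7) − 2(9.536) = 594.4
  F: 0 + 1(103.7) = 103.7
  A: 0 + 2(9.536) = 19.07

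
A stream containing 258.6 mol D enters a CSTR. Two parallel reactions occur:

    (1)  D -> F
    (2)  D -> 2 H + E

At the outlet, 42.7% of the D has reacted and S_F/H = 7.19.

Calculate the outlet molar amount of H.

14.4 mol

Conversion of D: D consumed = 0.427 × 258.6 = 110.4 mol = 1ξ₁ + 1ξ₂.
Selectivity: 1ξ₁ / (2ξ₂) = 7.19 → ξ₁ = 14.38 ξ₂.
Substitute: (1·14.38 + 1) ξ₂ = 110.4 → ξ₂ = 7.18 mol, ξ₁ = 103.2 mol.
Outlet amounts (n = n₀ + Σ ν·ξ):
  D: 258.6 − 1(103.2) − 1(7.18) = 148.2
  F: 0 + 1(103.2) = 103.2
  H: 0 + 2(7.18) = 14.36
  E: 0 + 1(7.18) = 7.18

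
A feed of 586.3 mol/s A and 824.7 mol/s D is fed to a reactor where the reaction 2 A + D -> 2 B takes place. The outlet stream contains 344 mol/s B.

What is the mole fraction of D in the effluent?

For B: n = n₀ + 2ξ → 344 = 0 + 2ξ, giving ξ = 172 mol/s.
Outlet amounts (n = n₀ + ν ξ):
  A: 586.3 − 2(172) = 242.3
  D: 824.7 − 1(172) = 652.7
  B: 0 + 2(172) = 344
Total out = 1239 mol/s; y_D = 652.7 / 1239 = 0.5268.

0.527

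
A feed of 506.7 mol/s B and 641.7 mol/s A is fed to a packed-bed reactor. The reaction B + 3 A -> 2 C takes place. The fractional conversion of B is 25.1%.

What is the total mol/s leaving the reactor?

894 mol/s

B reacted = 0.251 × 506.7 = 127.2 mol/s; ν_B = −1, so ξ = 127.2/1 = 127.2 mol/s.
Outlet amounts (n = n₀ + ν ξ):
  B: 506.7 − 1(127.2) = 379.5
  A: 641.7 − 3(127.2) = 260.2
  C: 0 + 2(127.2) = 254.4
Total out = 379.5 + 260.2 + 254.4 = 894 mol/s.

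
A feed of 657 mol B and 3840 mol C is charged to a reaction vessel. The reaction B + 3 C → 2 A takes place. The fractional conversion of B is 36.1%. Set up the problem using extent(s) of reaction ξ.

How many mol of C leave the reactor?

B reacted = 0.361 × 657 = 237.2 mol; ν_B = −1, so ξ = 237.2/1 = 237.2 mol.
Outlet amounts (n = n₀ + ν ξ):
  B: 657 − 1(237.2) = 419.8
  C: 3840 − 3(237.2) = 3128
  A: 0 + 2(237.2) = 474.4

3130 mol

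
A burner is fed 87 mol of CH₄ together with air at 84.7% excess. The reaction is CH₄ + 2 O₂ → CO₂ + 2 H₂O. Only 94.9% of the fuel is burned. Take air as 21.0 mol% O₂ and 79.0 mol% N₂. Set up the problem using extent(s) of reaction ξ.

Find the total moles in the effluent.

1620 mol

Stoichiometric O₂ = 2 × 87 = 174 mol; O₂ fed = 174 × 1.847 = 321.4 mol.
N₂ fed = 321.4 × 79/21 = 1209 mol.
Fuel reacted = 0.949 × 87 → ξ = 82.56 mol.
Outlet (n = n₀ + ν ξ):
  CH₄: 87 − 1(82.56) = 4.437
  O₂: 321.4 − 2(82.56) = 156.3
  N₂: 1209 (inert)
  CO₂: 0 + 1(82.56) = 82.56
  H₂O: 0 + 2(82.56) = 165.1
Total out = 4.437 + 156.3 + 1209 + 82.56 + 165.1 = 1617 mol.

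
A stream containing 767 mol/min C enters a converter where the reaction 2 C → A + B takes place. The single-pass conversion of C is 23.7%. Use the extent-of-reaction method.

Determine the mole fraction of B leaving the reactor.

C reacted = 0.237 × 767 = 181.8 mol/min; ν_C = −2, so ξ = 181.8/2 = 90.89 mol/min.
Outlet amounts (n = n₀ + ν ξ):
  C: 767 − 2(90.89) = 585.2
  A: 0 + 1(90.89) = 90.89
  B: 0 + 1(90.89) = 90.89
Total out = 767 mol/min; y_B = 90.89 / 767 = 0.1185.

0.118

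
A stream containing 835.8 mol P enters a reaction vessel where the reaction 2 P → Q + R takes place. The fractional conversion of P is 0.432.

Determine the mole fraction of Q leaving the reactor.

P reacted = 0.432 × 835.8 = 361.1 mol; ν_P = −2, so ξ = 361.1/2 = 180.5 mol.
Outlet amounts (n = n₀ + ν ξ):
  P: 835.8 − 2(180.5) = 474.7
  Q: 0 + 1(180.5) = 180.5
  R: 0 + 1(180.5) = 180.5
Total out = 835.8 mol; y_Q = 180.5 / 835.8 = 0.216.

0.216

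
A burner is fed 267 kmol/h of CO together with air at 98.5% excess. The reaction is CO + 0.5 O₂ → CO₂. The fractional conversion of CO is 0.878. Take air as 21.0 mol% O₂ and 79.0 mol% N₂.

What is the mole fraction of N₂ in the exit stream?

Stoichiometric O₂ = 0.5 × 267 = 133.5 kmol/h; O₂ fed = 133.5 × 1.985 = 265 kmol/h.
N₂ fed = 265 × 79/21 = 996.9 kmol/h.
Fuel reacted = 0.878 × 267 → ξ = 234.4 kmol/h.
Outlet (n = n₀ + ν ξ):
  CO: 267 − 1(234.4) = 32.57
  O₂: 265 − 0.5(234.4) = 147.8
  N₂: 996.9 (inert)
  CO₂: 0 + 1(234.4) = 234.4
Total out = 1412 kmol/h; y_N₂ = 996.9 / 1412 = 0.7062.

0.706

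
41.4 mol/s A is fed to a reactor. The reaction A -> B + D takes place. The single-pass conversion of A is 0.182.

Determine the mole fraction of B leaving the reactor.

A reacted = 0.182 × 41.4 = 7.535 mol/s; ν_A = −1, so ξ = 7.535/1 = 7.535 mol/s.
Outlet amounts (n = n₀ + ν ξ):
  A: 41.4 − 1(7.535) = 33.87
  B: 0 + 1(7.535) = 7.535
  D: 0 + 1(7.535) = 7.535
Total out = 48.93 mol/s; y_B = 7.535 / 48.93 = 0.154.

0.154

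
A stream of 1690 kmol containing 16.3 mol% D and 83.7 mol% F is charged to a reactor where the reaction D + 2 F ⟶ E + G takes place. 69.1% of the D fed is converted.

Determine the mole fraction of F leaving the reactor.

0.689

D reacted = 0.691 × 275.5 = 190.3 kmol; ν_D = −1, so ξ = 190.3/1 = 190.3 kmol.
Outlet amounts (n = n₀ + ν ξ):
  D: 275.5 − 1(190.3) = 85.12
  F: 1415 − 2(190.3) = 1034
  E: 0 + 1(190.3) = 190.3
  G: 0 + 1(190.3) = 190.3
Total out = 1500 kmol; y_F = 1034 / 1500 = 0.6894.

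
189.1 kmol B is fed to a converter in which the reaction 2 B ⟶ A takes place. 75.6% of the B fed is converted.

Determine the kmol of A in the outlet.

B reacted = 0.756 × 189.1 = 143 kmol; ν_B = −2, so ξ = 143/2 = 71.48 kmol.
Outlet amounts (n = n₀ + ν ξ):
  B: 189.1 − 2(71.48) = 46.14
  A: 0 + 1(71.48) = 71.48

71.5 kmol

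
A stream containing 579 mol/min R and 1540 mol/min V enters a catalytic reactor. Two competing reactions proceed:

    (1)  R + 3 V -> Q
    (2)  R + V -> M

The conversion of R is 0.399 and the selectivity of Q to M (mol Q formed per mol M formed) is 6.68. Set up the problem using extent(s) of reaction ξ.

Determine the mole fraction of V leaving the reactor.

Conversion of R: R consumed = 0.399 × 579 = 231 mol/min = 1ξ₁ + 1ξ₂.
Selectivity: 1ξ₁ / (1ξ₂) = 6.68 → ξ₁ = 6.68 ξ₂.
Substitute: (1·6.68 + 1) ξ₂ = 231 → ξ₂ = 30.08 mol/min, ξ₁ = 200.9 mol/min.
Outlet amounts (n = n₀ + Σ ν·ξ):
  R: 579 − 1(200.9) − 1(30.08) = 348
  V: 1540 − 3(200.9) − 1(30.08) = 907.1
  Q: 0 + 1(200.9) = 200.9
  M: 0 + 1(30.08) = 30.08
Total out = 1486 mol/min; y_V = 907.1 / 1486 = 0.6104.

0.61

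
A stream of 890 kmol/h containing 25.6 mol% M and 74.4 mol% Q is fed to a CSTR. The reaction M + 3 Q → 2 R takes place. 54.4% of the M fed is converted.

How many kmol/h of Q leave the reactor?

M reacted = 0.544 × 227.8 = 123.9 kmol/h; ν_M = −1, so ξ = 123.9/1 = 123.9 kmol/h.
Outlet amounts (n = n₀ + ν ξ):
  M: 227.8 − 1(123.9) = 103.9
  Q: 662.2 − 3(123.9) = 290.3
  R: 0 + 2(123.9) = 247.9

290 kmol/h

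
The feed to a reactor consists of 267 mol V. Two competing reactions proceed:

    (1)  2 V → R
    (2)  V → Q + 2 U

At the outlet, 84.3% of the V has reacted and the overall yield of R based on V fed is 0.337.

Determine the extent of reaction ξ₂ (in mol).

ξ₂ = 45.1 mol

Yield of R: 1ξ₁ / 267 = 0.337 → ξ₁ = 89.98 mol.
Conversion of V: 2ξ₁ + 1ξ₂ = 0.843 × 267 = 225.1 → ξ₂ = 45.12 mol.
Outlet amounts (n = n₀ + Σ ν·ξ):
  V: 267 − 2(89.98) − 1(45.12) = 41.92
  R: 0 + 1(89.98) = 89.98
  Q: 0 + 1(45.12) = 45.12
  U: 0 + 2(45.12) = 90.25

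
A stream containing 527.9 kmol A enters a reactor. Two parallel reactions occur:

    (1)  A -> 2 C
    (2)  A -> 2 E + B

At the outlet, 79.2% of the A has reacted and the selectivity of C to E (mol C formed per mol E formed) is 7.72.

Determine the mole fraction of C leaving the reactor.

Conversion of A: A consumed = 0.792 × 527.9 = 418.1 kmol = 1ξ₁ + 1ξ₂.
Selectivity: 2ξ₁ / (2ξ₂) = 7.72 → ξ₁ = 7.72 ξ₂.
Substitute: (1·7.72 + 1) ξ₂ = 418.1 → ξ₂ = 47.95 kmol, ξ₁ = 370.1 kmol.
Outlet amounts (n = n₀ + Σ ν·ξ):
  A: 527.9 − 1(370.1) − 1(47.95) = 109.8
  C: 0 + 2(370.1) = 740.3
  E: 0 + 2(47.95) = 95.89
  B: 0 + 1(47.95) = 47.95
Total out = 993.9 kmol; y_C = 740.3 / 993.9 = 0.7448.

0.745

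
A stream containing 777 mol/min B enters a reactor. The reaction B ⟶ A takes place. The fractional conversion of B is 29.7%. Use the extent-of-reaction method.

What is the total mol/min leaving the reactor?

777 mol/min

B reacted = 0.297 × 777 = 230.8 mol/min; ν_B = −1, so ξ = 230.8/1 = 230.8 mol/min.
Outlet amounts (n = n₀ + ν ξ):
  B: 777 − 1(230.8) = 546.2
  A: 0 + 1(230.8) = 230.8
Total out = 546.2 + 230.8 = 777 mol/min.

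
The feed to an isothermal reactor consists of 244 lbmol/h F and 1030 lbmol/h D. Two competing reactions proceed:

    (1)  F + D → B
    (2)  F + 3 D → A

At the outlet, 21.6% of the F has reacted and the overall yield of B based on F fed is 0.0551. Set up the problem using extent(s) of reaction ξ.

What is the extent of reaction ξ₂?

Yield of B: 1ξ₁ / 244 = 0.0551 → ξ₁ = 13.44 lbmol/h.
Conversion of F: 1ξ₁ + 1ξ₂ = 0.216 × 244 = 52.7 → ξ₂ = 39.26 lbmol/h.
Outlet amounts (n = n₀ + Σ ν·ξ):
  F: 244 − 1(13.44) − 1(39.26) = 191.3
  D: 1030 − 1(13.44) − 3(39.26) = 898.8
  B: 0 + 1(13.44) = 13.44
  A: 0 + 1(39.26) = 39.26

ξ₂ = 39.3 lbmol/h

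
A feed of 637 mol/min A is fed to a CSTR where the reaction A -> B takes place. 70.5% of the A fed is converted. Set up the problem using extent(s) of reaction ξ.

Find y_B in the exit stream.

0.705

A reacted = 0.705 × 637 = 449.1 mol/min; ν_A = −1, so ξ = 449.1/1 = 449.1 mol/min.
Outlet amounts (n = n₀ + ν ξ):
  A: 637 − 1(449.1) = 187.9
  B: 0 + 1(449.1) = 449.1
Total out = 637 mol/min; y_B = 449.1 / 637 = 0.705.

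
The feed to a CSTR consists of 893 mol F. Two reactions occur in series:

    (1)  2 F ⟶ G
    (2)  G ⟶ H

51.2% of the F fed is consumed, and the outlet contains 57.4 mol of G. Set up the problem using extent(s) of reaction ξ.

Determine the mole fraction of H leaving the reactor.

0.258

Conversion of F: F consumed = 2ξ₁ = 0.512 × 893 → ξ₁ = 228.6 mol.
G balance: n_G = 0 + 1ξ₁ − 1ξ₂ = 57.4 → ξ₂ = (1·228.6 − 57.4)/1 = 171.2 mol.
Outlet amounts (n = n₀ + Σ ν·ξ):
  F: 893 − 2(228.6) = 435.8
  G: 0 + 1(228.6) − 1(171.2) = 57.4
  H: 0 + 1(171.2) = 171.2
Total out = 664.4 mol; y_H = 171.2 / 664.4 = 0.2577.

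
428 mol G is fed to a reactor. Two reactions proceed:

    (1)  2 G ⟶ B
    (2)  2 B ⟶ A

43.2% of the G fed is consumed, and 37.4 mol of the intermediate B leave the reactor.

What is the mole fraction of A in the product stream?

Conversion of G: G consumed = 2ξ₁ = 0.432 × 428 → ξ₁ = 92.45 mol.
B balance: n_B = 0 + 1ξ₁ − 2ξ₂ = 37.4 → ξ₂ = (1·92.45 − 37.4)/2 = 27.52 mol.
Outlet amounts (n = n₀ + Σ ν·ξ):
  G: 428 − 2(92.45) = 243.1
  B: 0 + 1(92.45) − 2(27.52) = 37.4
  A: 0 + 1(27.52) = 27.52
Total out = 308 mol; y_A = 27.52 / 308 = 0.08936.

0.0894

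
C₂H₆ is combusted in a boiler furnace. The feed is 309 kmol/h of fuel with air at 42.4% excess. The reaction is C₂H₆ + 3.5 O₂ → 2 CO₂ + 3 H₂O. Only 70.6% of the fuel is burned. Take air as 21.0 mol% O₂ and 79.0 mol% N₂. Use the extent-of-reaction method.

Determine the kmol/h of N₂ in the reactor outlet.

5790 kmol/h

Stoichiometric O₂ = 3.5 × 309 = 1082 kmol/h; O₂ fed = 1082 × 1.424 = 1540 kmol/h.
N₂ fed = 1540 × 79/21 = 5794 kmol/h.
Fuel reacted = 0.706 × 309 → ξ = 218.2 kmol/h.
Outlet (n = n₀ + ν ξ):
  C₂H₆: 309 − 1(218.2) = 90.85
  O₂: 1540 − 3.5(218.2) = 776.5
  N₂: 5794 (inert)
  CO₂: 0 + 2(218.2) = 436.3
  H₂O: 0 + 3(218.2) = 654.5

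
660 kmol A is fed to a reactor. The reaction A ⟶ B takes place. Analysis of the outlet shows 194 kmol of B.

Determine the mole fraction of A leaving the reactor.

For B: n = n₀ + 1ξ → 194 = 0 + 1ξ, giving ξ = 194 kmol.
Outlet amounts (n = n₀ + ν ξ):
  A: 660 − 1(194) = 466
  B: 0 + 1(194) = 194
Total out = 660 kmol; y_A = 466 / 660 = 0.7061.

0.706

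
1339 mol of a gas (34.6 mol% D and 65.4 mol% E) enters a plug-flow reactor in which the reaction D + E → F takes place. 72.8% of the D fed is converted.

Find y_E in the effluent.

D reacted = 0.728 × 463.3 = 337.3 mol; ν_D = −1, so ξ = 337.3/1 = 337.3 mol.
Outlet amounts (n = n₀ + ν ξ):
  D: 463.3 − 1(337.3) = 126
  E: 875.7 − 1(337.3) = 538.4
  F: 0 + 1(337.3) = 337.3
Total out = 1002 mol; y_E = 538.4 / 1002 = 0.5375.

0.538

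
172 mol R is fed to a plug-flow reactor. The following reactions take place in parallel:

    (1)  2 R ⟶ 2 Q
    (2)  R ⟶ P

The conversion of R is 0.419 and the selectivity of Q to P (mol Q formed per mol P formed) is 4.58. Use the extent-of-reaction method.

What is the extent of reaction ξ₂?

ξ₂ = 12.9 mol

Conversion of R: R consumed = 0.419 × 172 = 72.07 mol = 2ξ₁ + 1ξ₂.
Selectivity: 2ξ₁ / (1ξ₂) = 4.58 → ξ₁ = 2.29 ξ₂.
Substitute: (2·2.29 + 1) ξ₂ = 72.07 → ξ₂ = 12.92 mol, ξ₁ = 29.58 mol.
Outlet amounts (n = n₀ + Σ ν·ξ):
  R: 172 − 2(29.58) − 1(12.92) = 99.93
  Q: 0 + 2(29.58) = 59.15
  P: 0 + 1(12.92) = 12.92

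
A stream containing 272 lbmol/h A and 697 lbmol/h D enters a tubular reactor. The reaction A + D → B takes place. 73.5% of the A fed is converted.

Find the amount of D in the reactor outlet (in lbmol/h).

497 lbmol/h

A reacted = 0.735 × 272 = 199.9 lbmol/h; ν_A = −1, so ξ = 199.9/1 = 199.9 lbmol/h.
Outlet amounts (n = n₀ + ν ξ):
  A: 272 − 1(199.9) = 72.08
  D: 697 − 1(199.9) = 497.1
  B: 0 + 1(199.9) = 199.9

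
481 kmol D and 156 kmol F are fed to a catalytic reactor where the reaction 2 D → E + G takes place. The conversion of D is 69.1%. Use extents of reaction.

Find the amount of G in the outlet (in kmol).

166 kmol

D reacted = 0.691 × 481 = 332.4 kmol; ν_D = −2, so ξ = 332.4/2 = 166.2 kmol.
Outlet amounts (n = n₀ + ν ξ):
  D: 481 − 2(166.2) = 148.6
  E: 0 + 1(166.2) = 166.2
  G: 0 + 1(166.2) = 166.2
  F: 156 (inert)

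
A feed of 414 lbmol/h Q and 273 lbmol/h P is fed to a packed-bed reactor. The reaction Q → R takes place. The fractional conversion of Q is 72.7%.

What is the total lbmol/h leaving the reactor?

Q reacted = 0.727 × 414 = 301 lbmol/h; ν_Q = −1, so ξ = 301/1 = 301 lbmol/h.
Outlet amounts (n = n₀ + ν ξ):
  Q: 414 − 1(301) = 113
  R: 0 + 1(301) = 301
  P: 273 (inert)
Total out = 113 + 301 + 273 = 687 lbmol/h.

687 lbmol/h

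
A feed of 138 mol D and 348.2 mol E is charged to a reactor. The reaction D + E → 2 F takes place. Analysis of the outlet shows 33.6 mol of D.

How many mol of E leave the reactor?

244 mol

For D: n = n₀ − 1ξ → 33.6 = 138 − 1ξ, giving ξ = 104.4 mol.
Outlet amounts (n = n₀ + ν ξ):
  D: 138 − 1(104.4) = 33.6
  E: 348.2 − 1(104.4) = 243.8
  F: 0 + 2(104.4) = 208.8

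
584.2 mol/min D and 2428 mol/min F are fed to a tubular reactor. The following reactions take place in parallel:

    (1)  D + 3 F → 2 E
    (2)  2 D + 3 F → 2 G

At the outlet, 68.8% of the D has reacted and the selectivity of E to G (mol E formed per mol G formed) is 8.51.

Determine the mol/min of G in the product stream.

76.5 mol/min

Conversion of D: D consumed = 0.688 × 584.2 = 401.9 mol/min = 1ξ₁ + 2ξ₂.
Selectivity: 2ξ₁ / (2ξ₂) = 8.51 → ξ₁ = 8.51 ξ₂.
Substitute: (1·8.51 + 2) ξ₂ = 401.9 → ξ₂ = 38.24 mol/min, ξ₁ = 325.4 mol/min.
Outlet amounts (n = n₀ + Σ ν·ξ):
  D: 584.2 − 1(325.4) − 2(38.24) = 182.3
  F: 2428 − 3(325.4) − 3(38.24) = 1337
  E: 0 + 2(325.4) = 650.9
  G: 0 + 2(38.24) = 76.49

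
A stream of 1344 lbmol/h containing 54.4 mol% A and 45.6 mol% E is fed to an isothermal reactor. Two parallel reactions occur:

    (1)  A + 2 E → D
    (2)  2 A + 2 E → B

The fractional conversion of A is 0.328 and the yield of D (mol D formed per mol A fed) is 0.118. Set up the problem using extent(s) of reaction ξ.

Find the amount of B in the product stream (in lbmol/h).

76.8 lbmol/h

Yield of D: 1ξ₁ / 731.1 = 0.118 → ξ₁ = 86.27 lbmol/h.
Conversion of A: 1ξ₁ + 2ξ₂ = 0.328 × 731.1 = 239.8 → ξ₂ = 76.77 lbmol/h.
Outlet amounts (n = n₀ + Σ ν·ξ):
  A: 731.1 − 1(86.27) − 2(76.77) = 491.3
  E: 612.9 − 2(86.27) − 2(76.77) = 286.8
  D: 0 + 1(86.27) = 86.27
  B: 0 + 1(76.77) = 76.77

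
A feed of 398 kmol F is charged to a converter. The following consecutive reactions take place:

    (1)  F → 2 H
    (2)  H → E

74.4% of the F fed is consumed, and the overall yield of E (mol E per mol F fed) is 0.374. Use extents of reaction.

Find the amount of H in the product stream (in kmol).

443 kmol

Conversion of F: F consumed = 1ξ₁ = 0.744 × 398 → ξ₁ = 296.1 kmol.
Yield of E: 1ξ₂ / 398 = 0.374 → ξ₂ = 148.9 kmol.
Outlet amounts (n = n₀ + Σ ν·ξ):
  F: 398 − 1(296.1) = 101.9
  H: 0 + 2(296.1) − 1(148.9) = 443.4
  E: 0 + 1(148.9) = 148.9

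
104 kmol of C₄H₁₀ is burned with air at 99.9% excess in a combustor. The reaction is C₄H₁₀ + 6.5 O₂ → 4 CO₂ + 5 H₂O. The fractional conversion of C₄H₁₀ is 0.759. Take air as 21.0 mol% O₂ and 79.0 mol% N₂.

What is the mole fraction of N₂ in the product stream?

0.764

Stoichiometric O₂ = 6.5 × 104 = 676 kmol; O₂ fed = 676 × 1.999 = 1351 kmol.
N₂ fed = 1351 × 79/21 = 5084 kmol.
Fuel reacted = 0.759 × 104 → ξ = 78.94 kmol.
Outlet (n = n₀ + ν ξ):
  C₄H₁₀: 104 − 1(78.94) = 25.06
  O₂: 1351 − 6.5(78.94) = 838.2
  N₂: 5084 (inert)
  CO₂: 0 + 4(78.94) = 315.7
  H₂O: 0 + 5(78.94) = 394.7
Total out = 6657 kmol; y_N₂ = 5084 / 6657 = 0.7636.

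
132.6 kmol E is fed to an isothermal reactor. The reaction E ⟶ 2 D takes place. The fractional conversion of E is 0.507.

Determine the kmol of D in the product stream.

134 kmol

E reacted = 0.507 × 132.6 = 67.23 kmol; ν_E = −1, so ξ = 67.23/1 = 67.23 kmol.
Outlet amounts (n = n₀ + ν ξ):
  E: 132.6 − 1(67.23) = 65.37
  D: 0 + 2(67.23) = 134.5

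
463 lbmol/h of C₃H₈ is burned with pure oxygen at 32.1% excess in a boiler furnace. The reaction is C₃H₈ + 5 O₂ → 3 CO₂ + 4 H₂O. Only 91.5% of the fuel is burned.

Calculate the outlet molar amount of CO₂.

1270 lbmol/h

Stoichiometric O₂ = 5 × 463 = 2315 lbmol/h; O₂ fed = 2315 × 1.321 = 3058 lbmol/h.
Fuel reacted = 0.915 × 463 → ξ = 423.6 lbmol/h.
Outlet (n = n₀ + ν ξ):
  C₃H₈: 463 − 1(423.6) = 39.35
  O₂: 3058 − 5(423.6) = 939.9
  CO₂: 0 + 3(423.6) = 1271
  H₂O: 0 + 4(423.6) = 1695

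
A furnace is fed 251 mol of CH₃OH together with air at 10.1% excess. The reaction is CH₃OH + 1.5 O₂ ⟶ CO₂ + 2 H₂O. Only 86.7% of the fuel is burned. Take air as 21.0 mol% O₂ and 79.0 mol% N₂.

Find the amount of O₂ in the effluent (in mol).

Stoichiometric O₂ = 1.5 × 251 = 376.5 mol; O₂ fed = 376.5 × 1.101 = 414.5 mol.
N₂ fed = 414.5 × 79/21 = 1559 mol.
Fuel reacted = 0.867 × 251 → ξ = 217.6 mol.
Outlet (n = n₀ + ν ξ):
  CH₃OH: 251 − 1(217.6) = 33.38
  O₂: 414.5 − 1.5(217.6) = 88.1
  N₂: 1559 (inert)
  CO₂: 0 + 1(217.6) = 217.6
  H₂O: 0 + 2(217.6) = 435.2

88.1 mol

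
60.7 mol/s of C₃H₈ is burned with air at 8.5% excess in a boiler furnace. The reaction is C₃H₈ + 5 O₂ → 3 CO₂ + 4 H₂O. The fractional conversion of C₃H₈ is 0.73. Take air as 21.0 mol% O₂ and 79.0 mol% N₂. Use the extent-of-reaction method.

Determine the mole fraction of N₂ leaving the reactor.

Stoichiometric O₂ = 5 × 60.7 = 303.5 mol/s; O₂ fed = 303.5 × 1.085 = 329.3 mol/s.
N₂ fed = 329.3 × 79/21 = 1239 mol/s.
Fuel reacted = 0.73 × 60.7 → ξ = 44.31 mol/s.
Outlet (n = n₀ + ν ξ):
  C₃H₈: 60.7 − 1(44.31) = 16.39
  O₂: 329.3 − 5(44.31) = 107.7
  N₂: 1239 (inert)
  CO₂: 0 + 3(44.31) = 132.9
  H₂O: 0 + 4(44.31) = 177.2
Total out = 1673 mol/s; y_N₂ = 1239 / 1673 = 0.7404.

0.74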